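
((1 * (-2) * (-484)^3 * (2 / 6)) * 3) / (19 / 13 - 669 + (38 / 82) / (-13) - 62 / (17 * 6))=-3082005930432 / 9081595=-339368.35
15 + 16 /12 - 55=-116 /3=-38.67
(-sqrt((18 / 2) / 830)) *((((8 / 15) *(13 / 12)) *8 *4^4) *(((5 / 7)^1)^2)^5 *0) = 0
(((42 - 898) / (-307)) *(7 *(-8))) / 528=-2996 / 10131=-0.30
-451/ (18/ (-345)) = 51865/ 6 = 8644.17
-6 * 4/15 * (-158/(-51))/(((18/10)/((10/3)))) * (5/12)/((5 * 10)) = -316/4131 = -0.08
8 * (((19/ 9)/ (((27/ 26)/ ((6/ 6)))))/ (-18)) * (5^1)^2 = -49400/ 2187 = -22.59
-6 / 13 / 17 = -6 / 221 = -0.03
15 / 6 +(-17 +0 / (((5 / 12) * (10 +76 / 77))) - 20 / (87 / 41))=-4163 / 174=-23.93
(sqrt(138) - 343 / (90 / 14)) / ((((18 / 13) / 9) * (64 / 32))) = -31213 / 180 + 13 * sqrt(138) / 4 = -135.23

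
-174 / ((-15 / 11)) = 638 / 5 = 127.60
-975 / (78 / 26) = -325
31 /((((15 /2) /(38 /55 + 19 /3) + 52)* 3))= 71858 /369033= 0.19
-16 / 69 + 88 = 6056 / 69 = 87.77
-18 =-18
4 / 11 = 0.36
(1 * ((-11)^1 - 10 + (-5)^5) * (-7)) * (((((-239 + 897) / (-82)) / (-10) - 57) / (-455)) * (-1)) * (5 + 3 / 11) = -14700158 / 1025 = -14341.62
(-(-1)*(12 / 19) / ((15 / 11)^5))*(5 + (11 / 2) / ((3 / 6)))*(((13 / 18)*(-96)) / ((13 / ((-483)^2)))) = -4274793442304 / 1603125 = -2666537.82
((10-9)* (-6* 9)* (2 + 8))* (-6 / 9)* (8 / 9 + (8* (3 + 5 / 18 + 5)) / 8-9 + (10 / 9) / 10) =100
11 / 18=0.61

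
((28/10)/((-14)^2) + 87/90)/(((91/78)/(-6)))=-1236/245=-5.04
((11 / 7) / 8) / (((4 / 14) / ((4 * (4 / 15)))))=11 / 15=0.73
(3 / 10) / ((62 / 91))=273 / 620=0.44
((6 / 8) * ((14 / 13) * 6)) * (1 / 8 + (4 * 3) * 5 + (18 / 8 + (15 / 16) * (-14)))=12411 / 52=238.67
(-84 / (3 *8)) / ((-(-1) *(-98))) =1 / 28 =0.04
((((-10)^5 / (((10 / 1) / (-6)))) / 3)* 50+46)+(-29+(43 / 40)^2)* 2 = 799992249 / 800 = 999990.31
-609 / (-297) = 2.05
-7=-7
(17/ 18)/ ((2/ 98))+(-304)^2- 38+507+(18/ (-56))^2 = 655723825/ 7056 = 92931.38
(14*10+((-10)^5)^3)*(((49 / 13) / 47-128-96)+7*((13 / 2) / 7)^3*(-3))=14414645249997981949665 / 59878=240733579110825043.42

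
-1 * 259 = -259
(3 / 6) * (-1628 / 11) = -74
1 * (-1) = -1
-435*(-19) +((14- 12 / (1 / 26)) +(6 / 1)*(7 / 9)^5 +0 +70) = 158225885 / 19683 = 8038.71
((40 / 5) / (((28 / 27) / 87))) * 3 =2013.43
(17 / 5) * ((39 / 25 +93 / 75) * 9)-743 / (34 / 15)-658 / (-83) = -16521851 / 70550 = -234.19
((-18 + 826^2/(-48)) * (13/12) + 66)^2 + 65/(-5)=4887198641833/20736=235686662.90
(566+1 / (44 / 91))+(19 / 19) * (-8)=24643 / 44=560.07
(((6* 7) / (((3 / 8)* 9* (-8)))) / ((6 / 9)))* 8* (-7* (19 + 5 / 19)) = 47824 / 19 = 2517.05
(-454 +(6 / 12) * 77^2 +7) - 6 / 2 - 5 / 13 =65367 / 26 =2514.12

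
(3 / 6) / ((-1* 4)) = -1 / 8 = -0.12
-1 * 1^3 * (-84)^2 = -7056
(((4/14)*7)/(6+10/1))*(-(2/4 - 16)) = 31/16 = 1.94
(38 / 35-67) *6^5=-17939232 / 35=-512549.49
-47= -47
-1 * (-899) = 899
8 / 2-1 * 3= 1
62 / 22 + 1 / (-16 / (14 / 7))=2.69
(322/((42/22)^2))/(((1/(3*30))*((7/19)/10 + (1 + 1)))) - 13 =10540183/2709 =3890.80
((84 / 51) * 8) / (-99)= -224 / 1683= -0.13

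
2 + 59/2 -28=7/2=3.50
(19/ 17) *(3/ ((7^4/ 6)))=342/ 40817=0.01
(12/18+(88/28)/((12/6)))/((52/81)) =1269/364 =3.49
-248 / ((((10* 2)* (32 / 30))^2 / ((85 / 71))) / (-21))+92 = 3842399 / 36352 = 105.70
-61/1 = -61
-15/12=-5/4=-1.25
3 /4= 0.75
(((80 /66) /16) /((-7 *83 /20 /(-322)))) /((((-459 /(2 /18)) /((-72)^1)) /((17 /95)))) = 3680 /1405107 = 0.00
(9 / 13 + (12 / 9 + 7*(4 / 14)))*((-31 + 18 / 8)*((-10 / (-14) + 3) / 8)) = -18055 / 336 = -53.74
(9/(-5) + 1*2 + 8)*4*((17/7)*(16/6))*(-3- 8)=-245344/105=-2336.61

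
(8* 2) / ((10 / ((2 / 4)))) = 4 / 5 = 0.80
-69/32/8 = -69/256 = -0.27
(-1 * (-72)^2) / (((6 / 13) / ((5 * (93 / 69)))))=-1740960 / 23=-75693.91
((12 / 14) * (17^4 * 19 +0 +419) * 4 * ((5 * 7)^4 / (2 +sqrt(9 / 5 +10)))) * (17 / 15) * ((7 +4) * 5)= -1696869397300000 / 13 +169686939730000 * sqrt(295) / 13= 93661500179159.90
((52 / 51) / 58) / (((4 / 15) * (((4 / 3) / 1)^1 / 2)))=195 / 1972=0.10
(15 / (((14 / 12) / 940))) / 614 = 42300 / 2149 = 19.68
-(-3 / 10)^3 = 27 / 1000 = 0.03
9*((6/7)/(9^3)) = 2/189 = 0.01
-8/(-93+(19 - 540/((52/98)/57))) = 13/94384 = 0.00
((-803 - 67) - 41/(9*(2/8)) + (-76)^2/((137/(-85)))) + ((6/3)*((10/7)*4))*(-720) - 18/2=-109695205/8631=-12709.44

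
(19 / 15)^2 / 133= 19 / 1575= 0.01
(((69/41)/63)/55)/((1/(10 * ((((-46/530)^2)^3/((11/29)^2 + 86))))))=5726916401854/237624647954994238640625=0.00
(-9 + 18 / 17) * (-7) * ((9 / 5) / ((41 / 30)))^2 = 2755620 / 28577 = 96.43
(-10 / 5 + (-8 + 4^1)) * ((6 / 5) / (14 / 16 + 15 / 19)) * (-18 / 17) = 98496 / 21505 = 4.58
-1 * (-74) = 74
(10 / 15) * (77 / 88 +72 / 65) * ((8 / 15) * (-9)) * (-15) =6186 / 65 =95.17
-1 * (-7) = 7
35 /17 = 2.06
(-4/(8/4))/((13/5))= -10/13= -0.77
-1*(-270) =270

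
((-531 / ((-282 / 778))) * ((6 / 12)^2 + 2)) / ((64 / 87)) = 53911899 / 12032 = 4480.71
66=66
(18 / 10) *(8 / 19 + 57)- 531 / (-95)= 2070 / 19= 108.95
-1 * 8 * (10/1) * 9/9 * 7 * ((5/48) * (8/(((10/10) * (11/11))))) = -1400/3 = -466.67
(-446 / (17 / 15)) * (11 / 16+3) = -1451.14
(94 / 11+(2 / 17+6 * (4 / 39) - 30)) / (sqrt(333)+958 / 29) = -1399490468 / 1550275441+127093602 * sqrt(37) / 1550275441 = -0.40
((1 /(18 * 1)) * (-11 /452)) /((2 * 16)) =-11 /260352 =-0.00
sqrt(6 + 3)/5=3/5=0.60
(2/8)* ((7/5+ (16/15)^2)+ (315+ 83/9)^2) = 212873239/8100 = 26280.65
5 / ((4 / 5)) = 25 / 4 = 6.25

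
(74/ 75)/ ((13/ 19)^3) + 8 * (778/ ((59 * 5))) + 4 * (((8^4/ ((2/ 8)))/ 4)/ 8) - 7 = 20077099039/ 9721725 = 2065.18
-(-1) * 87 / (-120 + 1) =-87 / 119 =-0.73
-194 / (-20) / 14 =97 / 140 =0.69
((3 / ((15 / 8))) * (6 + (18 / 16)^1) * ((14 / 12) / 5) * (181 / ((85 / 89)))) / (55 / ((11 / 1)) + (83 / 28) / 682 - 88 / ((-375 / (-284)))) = -61369684068 / 7503988819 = -8.18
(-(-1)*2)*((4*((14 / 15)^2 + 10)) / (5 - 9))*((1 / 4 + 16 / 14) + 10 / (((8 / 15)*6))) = -309419 / 3150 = -98.23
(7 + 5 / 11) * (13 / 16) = 533 / 88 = 6.06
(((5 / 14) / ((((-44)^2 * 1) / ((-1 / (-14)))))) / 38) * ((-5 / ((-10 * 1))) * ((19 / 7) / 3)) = 5 / 31874304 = 0.00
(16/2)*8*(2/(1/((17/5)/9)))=2176/45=48.36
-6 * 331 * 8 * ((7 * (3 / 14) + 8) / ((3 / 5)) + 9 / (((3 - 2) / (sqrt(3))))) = -251560 - 142992 * sqrt(3) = -499229.41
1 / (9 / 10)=10 / 9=1.11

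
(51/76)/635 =51/48260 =0.00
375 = 375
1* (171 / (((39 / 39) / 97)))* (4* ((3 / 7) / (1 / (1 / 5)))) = 199044 / 35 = 5686.97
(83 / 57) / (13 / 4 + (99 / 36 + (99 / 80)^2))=0.19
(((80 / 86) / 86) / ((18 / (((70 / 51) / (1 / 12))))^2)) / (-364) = -14000 / 562682133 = -0.00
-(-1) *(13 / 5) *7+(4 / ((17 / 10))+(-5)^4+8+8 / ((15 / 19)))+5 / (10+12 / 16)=1456484 / 2193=664.15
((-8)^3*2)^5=-1125899906842624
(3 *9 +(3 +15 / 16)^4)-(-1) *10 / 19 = 333581587 / 1245184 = 267.90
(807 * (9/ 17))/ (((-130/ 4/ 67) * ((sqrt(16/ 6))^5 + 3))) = 709493418/ 33792005- 1121174784 * sqrt(6)/ 33792005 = -60.27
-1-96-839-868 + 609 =-1195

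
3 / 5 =0.60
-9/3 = -3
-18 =-18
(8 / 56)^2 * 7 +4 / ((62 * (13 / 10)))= 543 / 2821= 0.19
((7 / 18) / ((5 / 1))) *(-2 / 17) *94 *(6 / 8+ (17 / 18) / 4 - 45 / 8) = 54943 / 13770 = 3.99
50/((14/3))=75/7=10.71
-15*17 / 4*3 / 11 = -765 / 44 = -17.39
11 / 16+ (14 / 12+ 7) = 425 / 48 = 8.85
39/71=0.55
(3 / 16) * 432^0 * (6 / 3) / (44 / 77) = 21 / 32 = 0.66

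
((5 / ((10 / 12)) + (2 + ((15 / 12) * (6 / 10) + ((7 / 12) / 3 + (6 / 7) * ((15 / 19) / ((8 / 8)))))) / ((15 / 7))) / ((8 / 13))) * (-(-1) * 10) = 512837 / 4104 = 124.96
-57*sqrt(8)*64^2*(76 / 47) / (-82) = 17743872*sqrt(2) / 1927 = 13022.12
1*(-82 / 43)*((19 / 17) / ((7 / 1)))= -1558 / 5117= -0.30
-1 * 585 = -585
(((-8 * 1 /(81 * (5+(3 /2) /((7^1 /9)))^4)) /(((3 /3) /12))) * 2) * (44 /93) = -108179456 /222297024591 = -0.00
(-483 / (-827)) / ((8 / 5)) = 2415 / 6616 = 0.37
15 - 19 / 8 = 101 / 8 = 12.62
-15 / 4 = -3.75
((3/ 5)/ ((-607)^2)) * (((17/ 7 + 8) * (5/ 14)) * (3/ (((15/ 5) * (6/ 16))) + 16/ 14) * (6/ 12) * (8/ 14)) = 0.00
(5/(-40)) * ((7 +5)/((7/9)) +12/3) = -17/7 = -2.43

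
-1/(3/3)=-1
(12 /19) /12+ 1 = 20 /19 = 1.05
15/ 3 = 5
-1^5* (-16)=16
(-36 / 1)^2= 1296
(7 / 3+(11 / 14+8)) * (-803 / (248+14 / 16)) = -35.88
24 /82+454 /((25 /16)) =298124 /1025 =290.85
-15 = -15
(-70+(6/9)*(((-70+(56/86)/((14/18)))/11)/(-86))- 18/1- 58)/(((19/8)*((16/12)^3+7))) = -27878112/4250851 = -6.56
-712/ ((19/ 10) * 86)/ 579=-0.01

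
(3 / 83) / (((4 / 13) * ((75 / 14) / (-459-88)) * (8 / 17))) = -846209 / 33200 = -25.49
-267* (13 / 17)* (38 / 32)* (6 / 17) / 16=-197847 / 36992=-5.35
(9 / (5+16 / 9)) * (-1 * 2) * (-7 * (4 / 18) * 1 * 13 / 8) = 819 / 122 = 6.71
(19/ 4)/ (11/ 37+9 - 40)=-703/ 4544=-0.15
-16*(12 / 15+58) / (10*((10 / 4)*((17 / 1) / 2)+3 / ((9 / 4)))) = -28224 / 6775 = -4.17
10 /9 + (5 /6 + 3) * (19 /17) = 1651 /306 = 5.40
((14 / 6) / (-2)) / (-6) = 7 / 36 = 0.19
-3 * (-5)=15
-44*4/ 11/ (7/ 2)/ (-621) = 32/ 4347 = 0.01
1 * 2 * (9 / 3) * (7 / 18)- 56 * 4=-665 / 3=-221.67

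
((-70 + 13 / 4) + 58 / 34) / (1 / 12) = -13269 / 17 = -780.53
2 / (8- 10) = -1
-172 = -172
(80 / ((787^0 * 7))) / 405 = 16 / 567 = 0.03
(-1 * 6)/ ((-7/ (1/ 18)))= 1/ 21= 0.05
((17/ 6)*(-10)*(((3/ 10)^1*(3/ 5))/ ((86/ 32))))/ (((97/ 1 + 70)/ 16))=-6528/ 35905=-0.18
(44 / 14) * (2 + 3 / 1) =15.71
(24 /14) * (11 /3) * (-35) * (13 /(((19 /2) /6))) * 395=-13556400 /19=-713494.74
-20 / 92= -5 / 23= -0.22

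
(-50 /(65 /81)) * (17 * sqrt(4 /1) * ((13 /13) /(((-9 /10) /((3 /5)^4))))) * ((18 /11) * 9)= 16061328 /3575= 4492.68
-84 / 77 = -12 / 11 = -1.09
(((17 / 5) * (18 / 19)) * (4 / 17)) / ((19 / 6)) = 432 / 1805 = 0.24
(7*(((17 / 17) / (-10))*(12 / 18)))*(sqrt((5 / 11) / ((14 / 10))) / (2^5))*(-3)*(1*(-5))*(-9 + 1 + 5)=15*sqrt(77) / 352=0.37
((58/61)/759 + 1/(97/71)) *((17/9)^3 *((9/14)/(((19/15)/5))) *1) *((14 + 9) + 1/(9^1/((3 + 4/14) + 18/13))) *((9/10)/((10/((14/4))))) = 155808359199065/1677227944392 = 92.90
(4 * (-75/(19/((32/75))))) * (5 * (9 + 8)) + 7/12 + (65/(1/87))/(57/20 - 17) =-62697641/64524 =-971.69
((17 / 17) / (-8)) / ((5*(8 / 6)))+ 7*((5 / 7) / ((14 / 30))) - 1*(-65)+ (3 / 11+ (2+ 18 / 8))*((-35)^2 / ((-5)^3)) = 386513 / 12320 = 31.37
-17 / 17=-1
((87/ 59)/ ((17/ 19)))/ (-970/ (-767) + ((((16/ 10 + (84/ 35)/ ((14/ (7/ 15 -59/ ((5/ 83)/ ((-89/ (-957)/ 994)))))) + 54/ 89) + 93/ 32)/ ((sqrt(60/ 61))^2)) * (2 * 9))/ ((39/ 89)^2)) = 7440736270968000/ 2233364067012663059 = 0.00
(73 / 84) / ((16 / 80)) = 365 / 84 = 4.35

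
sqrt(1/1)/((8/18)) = 9/4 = 2.25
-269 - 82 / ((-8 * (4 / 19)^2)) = -2415 / 64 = -37.73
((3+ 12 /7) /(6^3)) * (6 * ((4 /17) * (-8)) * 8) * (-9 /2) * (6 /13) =6336 /1547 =4.10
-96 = -96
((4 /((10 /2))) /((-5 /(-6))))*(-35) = -168 /5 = -33.60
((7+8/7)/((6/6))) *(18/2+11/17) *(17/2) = 4674/7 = 667.71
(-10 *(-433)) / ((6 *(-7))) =-2165 / 21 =-103.10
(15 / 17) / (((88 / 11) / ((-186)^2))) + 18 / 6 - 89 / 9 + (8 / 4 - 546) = 999043 / 306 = 3264.85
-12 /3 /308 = -1 /77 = -0.01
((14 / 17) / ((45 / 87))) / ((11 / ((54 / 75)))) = 2436 / 23375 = 0.10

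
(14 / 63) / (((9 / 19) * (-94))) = -19 / 3807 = -0.00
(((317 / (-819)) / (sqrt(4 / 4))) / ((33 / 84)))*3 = -1268 / 429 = -2.96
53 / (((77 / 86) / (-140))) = -91160 / 11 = -8287.27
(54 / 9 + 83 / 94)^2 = 418609 / 8836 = 47.38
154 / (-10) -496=-2557 / 5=-511.40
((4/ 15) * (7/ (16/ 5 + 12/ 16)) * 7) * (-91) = -301.03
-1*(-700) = 700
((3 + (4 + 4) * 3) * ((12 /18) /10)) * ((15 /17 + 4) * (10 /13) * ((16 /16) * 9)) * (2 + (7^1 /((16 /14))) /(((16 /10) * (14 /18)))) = 2978289 /7072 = 421.14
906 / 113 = 8.02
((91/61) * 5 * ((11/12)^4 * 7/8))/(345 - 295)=9326317/101191680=0.09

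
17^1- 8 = 9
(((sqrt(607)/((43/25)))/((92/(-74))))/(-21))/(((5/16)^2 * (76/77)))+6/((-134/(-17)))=51/67+13024 * sqrt(607)/56373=6.45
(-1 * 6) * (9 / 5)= -54 / 5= -10.80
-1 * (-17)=17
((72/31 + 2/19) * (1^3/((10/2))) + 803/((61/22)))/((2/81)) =422120160/35929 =11748.73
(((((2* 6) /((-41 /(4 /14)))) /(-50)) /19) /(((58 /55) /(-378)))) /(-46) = 1782 /2597965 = 0.00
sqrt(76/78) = sqrt(1482)/39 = 0.99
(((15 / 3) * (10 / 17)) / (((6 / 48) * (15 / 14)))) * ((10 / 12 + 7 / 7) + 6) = 26320 / 153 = 172.03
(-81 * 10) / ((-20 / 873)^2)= -61732449 / 40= -1543311.22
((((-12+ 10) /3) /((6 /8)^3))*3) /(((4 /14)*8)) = -56 /27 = -2.07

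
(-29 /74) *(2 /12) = -29 /444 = -0.07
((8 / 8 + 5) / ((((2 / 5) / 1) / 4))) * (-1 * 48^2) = -138240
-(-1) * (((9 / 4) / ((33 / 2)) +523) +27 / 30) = 28822 / 55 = 524.04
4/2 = 2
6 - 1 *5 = 1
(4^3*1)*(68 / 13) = 4352 / 13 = 334.77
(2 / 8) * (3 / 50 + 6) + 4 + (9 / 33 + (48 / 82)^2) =22671373 / 3698200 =6.13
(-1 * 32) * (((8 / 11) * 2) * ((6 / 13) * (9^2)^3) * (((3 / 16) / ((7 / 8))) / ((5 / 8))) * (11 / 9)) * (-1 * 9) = 19591041024 / 455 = 43057233.02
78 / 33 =26 / 11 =2.36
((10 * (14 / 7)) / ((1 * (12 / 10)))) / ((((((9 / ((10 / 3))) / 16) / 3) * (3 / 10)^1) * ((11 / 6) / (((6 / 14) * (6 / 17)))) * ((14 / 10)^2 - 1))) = 1000000 / 11781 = 84.88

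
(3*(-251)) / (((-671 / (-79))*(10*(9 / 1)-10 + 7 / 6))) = -356922 / 326777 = -1.09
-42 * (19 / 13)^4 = -5473482 / 28561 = -191.64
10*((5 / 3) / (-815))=-10 / 489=-0.02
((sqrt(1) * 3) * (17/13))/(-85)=-3/65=-0.05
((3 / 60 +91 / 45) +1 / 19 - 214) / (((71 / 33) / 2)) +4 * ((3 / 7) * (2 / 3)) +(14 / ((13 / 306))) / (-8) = -436415264 / 1841385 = -237.00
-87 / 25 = -3.48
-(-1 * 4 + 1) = 3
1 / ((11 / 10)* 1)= 10 / 11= 0.91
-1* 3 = -3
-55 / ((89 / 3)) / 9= -55 / 267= -0.21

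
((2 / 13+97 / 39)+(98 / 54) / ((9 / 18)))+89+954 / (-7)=-100774 / 2457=-41.02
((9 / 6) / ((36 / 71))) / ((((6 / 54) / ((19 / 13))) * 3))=1349 / 104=12.97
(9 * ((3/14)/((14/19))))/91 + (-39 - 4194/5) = -877.77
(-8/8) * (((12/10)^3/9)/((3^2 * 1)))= -8/375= -0.02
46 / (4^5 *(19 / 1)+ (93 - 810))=46 / 18739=0.00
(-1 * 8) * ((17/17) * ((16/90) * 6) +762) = -91568/15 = -6104.53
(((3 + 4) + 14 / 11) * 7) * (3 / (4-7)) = -637 / 11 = -57.91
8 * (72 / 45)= 64 / 5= 12.80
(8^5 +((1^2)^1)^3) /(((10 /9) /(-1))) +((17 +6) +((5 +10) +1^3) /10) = -58935 /2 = -29467.50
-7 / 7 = -1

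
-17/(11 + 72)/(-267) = 17/22161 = 0.00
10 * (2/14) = 10/7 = 1.43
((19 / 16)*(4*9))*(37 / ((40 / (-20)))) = -6327 / 8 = -790.88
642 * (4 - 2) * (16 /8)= 2568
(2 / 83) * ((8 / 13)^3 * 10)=10240 / 182351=0.06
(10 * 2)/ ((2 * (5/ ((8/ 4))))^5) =4/ 625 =0.01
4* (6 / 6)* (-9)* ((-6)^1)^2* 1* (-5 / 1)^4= -810000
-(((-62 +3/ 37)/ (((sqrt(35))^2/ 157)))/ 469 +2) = -855023/ 607355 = -1.41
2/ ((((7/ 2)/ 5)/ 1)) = 20/ 7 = 2.86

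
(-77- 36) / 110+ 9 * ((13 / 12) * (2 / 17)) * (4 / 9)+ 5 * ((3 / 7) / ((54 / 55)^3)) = 600035017 / 343533960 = 1.75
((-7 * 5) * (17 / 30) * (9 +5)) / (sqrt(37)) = -833 * sqrt(37) / 111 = -45.65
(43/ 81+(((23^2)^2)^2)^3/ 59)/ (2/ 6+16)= 5557187411959522874286203758912694/ 11151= 498357762708234496842095200000.00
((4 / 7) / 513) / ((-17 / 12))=-16 / 20349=-0.00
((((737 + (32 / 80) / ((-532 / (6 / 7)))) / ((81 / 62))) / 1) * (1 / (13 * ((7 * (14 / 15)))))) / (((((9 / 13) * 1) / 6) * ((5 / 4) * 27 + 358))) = 850821536 / 5790282813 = 0.15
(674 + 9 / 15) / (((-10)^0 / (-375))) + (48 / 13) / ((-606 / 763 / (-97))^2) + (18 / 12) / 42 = -197901.15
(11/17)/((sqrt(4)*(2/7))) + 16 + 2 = 1301/68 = 19.13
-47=-47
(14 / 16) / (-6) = -7 / 48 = -0.15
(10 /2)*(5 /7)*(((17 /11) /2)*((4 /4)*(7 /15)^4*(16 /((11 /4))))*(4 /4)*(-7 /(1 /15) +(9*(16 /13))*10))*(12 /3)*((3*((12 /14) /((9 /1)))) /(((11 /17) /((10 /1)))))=36252160 /467181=77.60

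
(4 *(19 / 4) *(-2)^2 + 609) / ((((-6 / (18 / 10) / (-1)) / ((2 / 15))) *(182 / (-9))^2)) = 11097 / 165620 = 0.07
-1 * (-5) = 5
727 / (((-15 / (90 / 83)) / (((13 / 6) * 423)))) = -3997773 / 83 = -48165.94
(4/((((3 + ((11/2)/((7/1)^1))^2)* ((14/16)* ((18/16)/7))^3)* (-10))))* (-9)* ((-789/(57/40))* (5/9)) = -1081039912960/9820359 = -110081.51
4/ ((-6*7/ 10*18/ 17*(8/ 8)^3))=-170/ 189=-0.90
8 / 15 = 0.53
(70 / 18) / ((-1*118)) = -35 / 1062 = -0.03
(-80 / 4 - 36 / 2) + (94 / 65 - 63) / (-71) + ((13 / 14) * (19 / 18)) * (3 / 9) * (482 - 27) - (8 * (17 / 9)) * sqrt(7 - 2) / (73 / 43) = 55585973 / 498420 - 5848 * sqrt(5) / 657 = 91.62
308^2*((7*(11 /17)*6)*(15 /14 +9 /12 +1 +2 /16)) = 129133620 /17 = 7596095.29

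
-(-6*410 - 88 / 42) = 2462.10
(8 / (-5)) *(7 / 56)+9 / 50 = -1 / 50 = -0.02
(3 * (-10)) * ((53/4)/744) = -265/496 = -0.53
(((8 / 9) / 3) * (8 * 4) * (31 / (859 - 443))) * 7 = 1736 / 351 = 4.95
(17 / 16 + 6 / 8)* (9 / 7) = 261 / 112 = 2.33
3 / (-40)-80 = -3203 / 40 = -80.08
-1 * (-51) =51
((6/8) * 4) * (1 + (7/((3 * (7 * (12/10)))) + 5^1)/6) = 203/36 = 5.64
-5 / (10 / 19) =-19 / 2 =-9.50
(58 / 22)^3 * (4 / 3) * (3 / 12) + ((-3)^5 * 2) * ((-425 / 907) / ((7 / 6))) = 5103370661 / 25351557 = 201.30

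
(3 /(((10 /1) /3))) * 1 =0.90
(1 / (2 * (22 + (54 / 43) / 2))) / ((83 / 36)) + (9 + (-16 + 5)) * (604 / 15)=-97545262 / 1211385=-80.52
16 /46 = 8 /23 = 0.35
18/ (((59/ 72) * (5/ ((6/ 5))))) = 7776/ 1475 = 5.27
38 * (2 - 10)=-304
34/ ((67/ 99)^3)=32990166/ 300763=109.69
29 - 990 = -961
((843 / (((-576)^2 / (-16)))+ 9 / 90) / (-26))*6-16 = -2398211 / 149760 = -16.01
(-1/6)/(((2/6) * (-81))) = 1/162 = 0.01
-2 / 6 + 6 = 17 / 3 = 5.67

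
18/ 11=1.64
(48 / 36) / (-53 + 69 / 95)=-190 / 7449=-0.03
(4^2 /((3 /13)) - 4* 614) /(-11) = 7160 /33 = 216.97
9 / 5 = 1.80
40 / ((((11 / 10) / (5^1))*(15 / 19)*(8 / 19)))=18050 / 33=546.97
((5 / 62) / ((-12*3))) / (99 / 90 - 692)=25 / 7710444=0.00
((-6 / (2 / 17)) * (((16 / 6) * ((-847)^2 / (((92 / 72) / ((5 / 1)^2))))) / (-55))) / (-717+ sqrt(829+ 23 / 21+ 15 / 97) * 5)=-582955954008120 / 11556566407-1995701400 * sqrt(3445013103) / 11556566407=-60579.60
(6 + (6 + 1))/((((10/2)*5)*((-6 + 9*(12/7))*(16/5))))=0.02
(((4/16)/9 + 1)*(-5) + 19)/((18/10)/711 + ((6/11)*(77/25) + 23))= 985525/1754928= 0.56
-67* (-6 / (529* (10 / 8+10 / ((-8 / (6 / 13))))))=20904 / 18515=1.13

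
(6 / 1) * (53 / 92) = 159 / 46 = 3.46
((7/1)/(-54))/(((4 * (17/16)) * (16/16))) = -14/459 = -0.03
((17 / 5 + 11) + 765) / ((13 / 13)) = 779.40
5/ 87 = 0.06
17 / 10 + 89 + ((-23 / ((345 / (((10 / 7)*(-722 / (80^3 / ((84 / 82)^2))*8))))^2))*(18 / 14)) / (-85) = 8016955230129892007 / 88389804080000000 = 90.70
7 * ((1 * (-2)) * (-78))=1092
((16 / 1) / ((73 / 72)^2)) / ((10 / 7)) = 290304 / 26645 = 10.90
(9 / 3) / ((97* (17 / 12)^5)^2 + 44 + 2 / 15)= 928760463360 / 94856096144995301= 0.00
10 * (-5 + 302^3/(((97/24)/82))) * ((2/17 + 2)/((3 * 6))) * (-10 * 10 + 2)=-106243407315640/1649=-64428991701.42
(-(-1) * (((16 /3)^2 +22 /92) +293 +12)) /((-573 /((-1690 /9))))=116732525 /1067499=109.35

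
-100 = -100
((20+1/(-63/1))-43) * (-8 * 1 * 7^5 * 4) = 12378488.89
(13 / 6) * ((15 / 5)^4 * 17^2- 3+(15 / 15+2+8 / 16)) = 608647 / 12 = 50720.58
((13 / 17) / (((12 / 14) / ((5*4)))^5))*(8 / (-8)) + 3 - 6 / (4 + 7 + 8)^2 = -7887520650913 / 1491291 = -5289055.36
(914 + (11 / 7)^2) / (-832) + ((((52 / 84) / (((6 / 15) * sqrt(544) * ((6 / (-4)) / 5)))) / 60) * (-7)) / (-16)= -44907 / 40768 - 65 * sqrt(34) / 235008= -1.10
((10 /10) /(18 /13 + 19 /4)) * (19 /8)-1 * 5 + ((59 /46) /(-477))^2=-708454571687 /153582985116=-4.61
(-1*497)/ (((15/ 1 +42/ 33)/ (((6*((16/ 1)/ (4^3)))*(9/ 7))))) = -21087/ 358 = -58.90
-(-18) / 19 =18 / 19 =0.95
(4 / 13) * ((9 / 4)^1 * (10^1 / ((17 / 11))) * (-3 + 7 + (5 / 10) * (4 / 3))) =4620 / 221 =20.90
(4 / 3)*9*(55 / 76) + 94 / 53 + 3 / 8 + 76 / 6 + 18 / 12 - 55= -725053 / 24168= -30.00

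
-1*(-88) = 88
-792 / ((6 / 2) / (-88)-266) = 2.98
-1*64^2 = -4096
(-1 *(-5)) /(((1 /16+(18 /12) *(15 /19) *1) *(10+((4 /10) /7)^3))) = 32585000 /81249641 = 0.40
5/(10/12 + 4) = 1.03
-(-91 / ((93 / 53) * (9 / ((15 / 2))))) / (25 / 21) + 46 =76541 / 930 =82.30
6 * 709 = 4254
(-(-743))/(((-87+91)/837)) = 621891/4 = 155472.75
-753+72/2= -717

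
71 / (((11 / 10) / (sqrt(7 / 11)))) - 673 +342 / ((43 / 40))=-15259 / 43 +710 *sqrt(77) / 121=-303.37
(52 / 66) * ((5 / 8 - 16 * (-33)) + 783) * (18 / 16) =409227 / 352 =1162.58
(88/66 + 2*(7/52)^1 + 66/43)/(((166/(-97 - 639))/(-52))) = 7744928/10707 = 723.35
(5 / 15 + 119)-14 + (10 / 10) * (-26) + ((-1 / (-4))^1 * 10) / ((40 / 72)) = 503 / 6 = 83.83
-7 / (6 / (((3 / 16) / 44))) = -7 / 1408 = -0.00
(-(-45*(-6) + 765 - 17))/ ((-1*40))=509/ 20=25.45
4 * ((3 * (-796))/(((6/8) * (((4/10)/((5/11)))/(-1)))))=159200/11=14472.73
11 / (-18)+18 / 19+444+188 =216259 / 342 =632.34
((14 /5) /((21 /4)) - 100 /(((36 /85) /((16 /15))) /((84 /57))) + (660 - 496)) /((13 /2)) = -1059944 /33345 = -31.79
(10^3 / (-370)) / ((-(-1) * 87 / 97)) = -3.01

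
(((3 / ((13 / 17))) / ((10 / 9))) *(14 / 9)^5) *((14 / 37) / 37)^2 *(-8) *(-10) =14336236544 / 53284271391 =0.27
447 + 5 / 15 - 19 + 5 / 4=5155 / 12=429.58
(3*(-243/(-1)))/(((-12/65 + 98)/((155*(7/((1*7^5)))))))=7344675/15265558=0.48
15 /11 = 1.36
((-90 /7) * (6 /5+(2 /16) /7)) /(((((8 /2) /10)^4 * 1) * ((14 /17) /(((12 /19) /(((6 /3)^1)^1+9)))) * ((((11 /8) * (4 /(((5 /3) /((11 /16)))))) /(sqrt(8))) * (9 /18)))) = -59287500 * sqrt(2) /788557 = -106.33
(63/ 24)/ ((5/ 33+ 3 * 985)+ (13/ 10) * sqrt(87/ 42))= 11826738000/ 13314205222811- 1486485 * sqrt(406)/ 53256820891244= 0.00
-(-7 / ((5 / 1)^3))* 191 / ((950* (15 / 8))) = 5348 / 890625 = 0.01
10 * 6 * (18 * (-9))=-9720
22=22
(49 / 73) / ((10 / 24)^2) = 7056 / 1825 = 3.87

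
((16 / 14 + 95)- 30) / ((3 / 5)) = 110.24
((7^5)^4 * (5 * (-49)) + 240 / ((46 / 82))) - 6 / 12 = -899258841174087231613 / 46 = -19549105242914939817.67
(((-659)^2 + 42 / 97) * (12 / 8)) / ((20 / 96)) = 1516510764 / 485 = 3126826.32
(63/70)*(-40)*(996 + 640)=-58896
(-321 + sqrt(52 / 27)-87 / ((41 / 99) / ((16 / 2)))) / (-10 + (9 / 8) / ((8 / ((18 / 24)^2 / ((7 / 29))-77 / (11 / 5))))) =588241920 / 4289051-14336 * sqrt(39) / 941499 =137.05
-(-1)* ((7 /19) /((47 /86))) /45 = 602 /40185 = 0.01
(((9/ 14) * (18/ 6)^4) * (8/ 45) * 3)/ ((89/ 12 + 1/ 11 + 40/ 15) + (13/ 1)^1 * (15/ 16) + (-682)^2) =513216/ 8595904765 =0.00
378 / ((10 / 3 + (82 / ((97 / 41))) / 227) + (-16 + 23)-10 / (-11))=274665006 / 8279995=33.17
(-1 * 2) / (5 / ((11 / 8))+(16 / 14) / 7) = -539 / 1024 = -0.53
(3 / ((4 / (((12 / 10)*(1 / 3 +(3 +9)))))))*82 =4551 / 5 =910.20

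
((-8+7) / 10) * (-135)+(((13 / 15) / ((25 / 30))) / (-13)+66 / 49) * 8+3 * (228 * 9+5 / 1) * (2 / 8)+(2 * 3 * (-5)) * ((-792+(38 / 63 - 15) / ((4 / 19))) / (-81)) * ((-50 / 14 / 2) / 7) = 6866609857 / 4167450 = 1647.68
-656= -656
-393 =-393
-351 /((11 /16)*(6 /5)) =-4680 /11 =-425.45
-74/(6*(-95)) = 37/285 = 0.13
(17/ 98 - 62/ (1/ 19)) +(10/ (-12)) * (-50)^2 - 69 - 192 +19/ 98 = -517729/ 147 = -3521.97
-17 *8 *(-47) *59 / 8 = 47141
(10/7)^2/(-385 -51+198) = -50/5831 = -0.01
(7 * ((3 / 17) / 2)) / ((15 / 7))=49 / 170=0.29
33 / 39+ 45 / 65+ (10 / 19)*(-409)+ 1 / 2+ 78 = -66801 / 494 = -135.22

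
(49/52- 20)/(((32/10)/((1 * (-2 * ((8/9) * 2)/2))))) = 4955/468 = 10.59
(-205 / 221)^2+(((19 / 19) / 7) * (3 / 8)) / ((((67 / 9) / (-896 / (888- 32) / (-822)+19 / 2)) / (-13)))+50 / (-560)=-632274319305 / 5372565483376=-0.12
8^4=4096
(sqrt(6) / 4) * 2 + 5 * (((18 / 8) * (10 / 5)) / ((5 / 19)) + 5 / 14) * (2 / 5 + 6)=sqrt(6) / 2 + 19552 / 35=559.85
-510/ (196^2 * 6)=-85/ 38416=-0.00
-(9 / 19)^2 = -81 / 361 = -0.22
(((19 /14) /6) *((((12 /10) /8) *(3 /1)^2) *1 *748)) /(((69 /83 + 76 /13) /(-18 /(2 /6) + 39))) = -9409959 /18340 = -513.08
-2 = -2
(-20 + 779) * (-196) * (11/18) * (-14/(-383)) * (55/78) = -105002590/44811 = -2343.23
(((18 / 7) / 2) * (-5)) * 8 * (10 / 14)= -1800 / 49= -36.73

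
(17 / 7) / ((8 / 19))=323 / 56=5.77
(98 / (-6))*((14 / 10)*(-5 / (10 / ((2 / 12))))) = 343 / 180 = 1.91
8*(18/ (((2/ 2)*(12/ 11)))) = 132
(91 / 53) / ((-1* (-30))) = 91 / 1590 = 0.06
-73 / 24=-3.04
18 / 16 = 9 / 8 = 1.12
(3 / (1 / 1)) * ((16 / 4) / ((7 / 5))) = 8.57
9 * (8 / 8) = 9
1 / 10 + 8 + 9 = 171 / 10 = 17.10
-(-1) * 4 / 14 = 2 / 7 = 0.29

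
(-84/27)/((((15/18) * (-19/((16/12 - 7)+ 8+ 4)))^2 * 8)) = -14/225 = -0.06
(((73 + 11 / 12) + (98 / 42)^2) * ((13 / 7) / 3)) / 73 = 37141 / 55188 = 0.67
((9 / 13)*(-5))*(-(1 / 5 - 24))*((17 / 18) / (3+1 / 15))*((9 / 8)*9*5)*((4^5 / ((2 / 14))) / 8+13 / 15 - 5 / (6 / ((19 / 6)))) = -43959253905 / 38272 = -1148600.91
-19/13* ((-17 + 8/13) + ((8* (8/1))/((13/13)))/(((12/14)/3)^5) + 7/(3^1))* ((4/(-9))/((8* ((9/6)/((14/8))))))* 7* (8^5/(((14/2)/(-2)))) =-2855451590656/13689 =-208594608.13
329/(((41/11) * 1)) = 3619/41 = 88.27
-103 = -103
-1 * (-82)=82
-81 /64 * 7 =-567 /64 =-8.86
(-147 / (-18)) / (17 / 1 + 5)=49 / 132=0.37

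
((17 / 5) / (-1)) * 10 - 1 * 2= -36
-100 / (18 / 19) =-950 / 9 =-105.56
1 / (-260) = -0.00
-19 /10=-1.90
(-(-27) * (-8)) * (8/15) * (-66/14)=19008/35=543.09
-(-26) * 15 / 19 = 390 / 19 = 20.53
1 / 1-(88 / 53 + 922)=-48901 / 53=-922.66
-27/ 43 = -0.63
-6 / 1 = -6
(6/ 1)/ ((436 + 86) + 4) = 3/ 263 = 0.01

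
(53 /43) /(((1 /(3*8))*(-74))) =-0.40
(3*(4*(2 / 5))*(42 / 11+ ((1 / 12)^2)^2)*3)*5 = 870923 / 3168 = 274.91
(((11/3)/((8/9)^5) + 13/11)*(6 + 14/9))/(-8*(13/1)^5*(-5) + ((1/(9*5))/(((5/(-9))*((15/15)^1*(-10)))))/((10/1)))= 29831036875/7528039833802752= 0.00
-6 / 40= -3 / 20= -0.15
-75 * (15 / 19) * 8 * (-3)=27000 / 19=1421.05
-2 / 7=-0.29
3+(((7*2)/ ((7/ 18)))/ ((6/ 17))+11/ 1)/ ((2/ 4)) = 229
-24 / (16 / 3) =-9 / 2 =-4.50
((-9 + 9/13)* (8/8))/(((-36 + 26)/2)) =108/65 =1.66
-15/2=-7.50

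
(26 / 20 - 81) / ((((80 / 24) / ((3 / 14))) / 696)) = -624051 / 175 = -3566.01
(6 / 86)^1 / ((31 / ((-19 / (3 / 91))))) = -1729 / 1333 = -1.30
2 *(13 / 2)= 13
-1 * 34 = -34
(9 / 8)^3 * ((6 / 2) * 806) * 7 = 6169527 / 256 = 24099.71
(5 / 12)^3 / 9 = 125 / 15552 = 0.01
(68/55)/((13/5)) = 68/143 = 0.48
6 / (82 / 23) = 69 / 41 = 1.68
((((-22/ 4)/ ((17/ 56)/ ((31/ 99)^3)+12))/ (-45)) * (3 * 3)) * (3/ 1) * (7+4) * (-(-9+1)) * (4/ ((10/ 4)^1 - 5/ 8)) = 28.30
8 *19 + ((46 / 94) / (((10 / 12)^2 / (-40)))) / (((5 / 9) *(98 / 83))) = 6277336 / 57575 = 109.03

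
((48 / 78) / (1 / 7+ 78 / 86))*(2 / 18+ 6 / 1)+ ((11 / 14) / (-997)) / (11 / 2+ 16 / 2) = 693212773 / 193520691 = 3.58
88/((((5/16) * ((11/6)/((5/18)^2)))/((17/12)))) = 16.79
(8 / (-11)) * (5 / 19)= -40 / 209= -0.19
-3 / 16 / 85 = -3 / 1360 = -0.00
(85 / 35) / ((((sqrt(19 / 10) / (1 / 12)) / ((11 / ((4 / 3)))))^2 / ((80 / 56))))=51425 / 59584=0.86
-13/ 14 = -0.93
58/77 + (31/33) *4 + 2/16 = 4.64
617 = 617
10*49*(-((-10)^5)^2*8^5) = -160563200000000000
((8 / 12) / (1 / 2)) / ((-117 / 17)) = -68 / 351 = -0.19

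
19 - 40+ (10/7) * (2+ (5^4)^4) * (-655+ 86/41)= -40846252441947657/287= -142321437079956.99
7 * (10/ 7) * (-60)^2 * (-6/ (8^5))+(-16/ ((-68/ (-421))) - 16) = -121.65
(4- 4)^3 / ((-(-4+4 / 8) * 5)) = 0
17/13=1.31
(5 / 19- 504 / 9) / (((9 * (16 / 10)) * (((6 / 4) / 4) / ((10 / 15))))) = -3530 / 513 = -6.88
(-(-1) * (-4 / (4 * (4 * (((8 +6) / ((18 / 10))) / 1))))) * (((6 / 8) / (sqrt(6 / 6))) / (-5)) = 27 / 5600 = 0.00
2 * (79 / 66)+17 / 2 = 719 / 66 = 10.89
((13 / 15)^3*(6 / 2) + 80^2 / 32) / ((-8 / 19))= -4316743 / 9000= -479.64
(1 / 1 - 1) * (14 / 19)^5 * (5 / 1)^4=0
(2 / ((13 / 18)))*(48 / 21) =576 / 91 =6.33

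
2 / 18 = 1 / 9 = 0.11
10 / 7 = 1.43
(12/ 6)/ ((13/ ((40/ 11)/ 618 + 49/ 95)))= 336902/ 4197765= 0.08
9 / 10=0.90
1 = 1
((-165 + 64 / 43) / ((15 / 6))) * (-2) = 28124 / 215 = 130.81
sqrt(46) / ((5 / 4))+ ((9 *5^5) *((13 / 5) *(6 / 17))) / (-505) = -87750 / 1717+ 4 *sqrt(46) / 5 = -45.68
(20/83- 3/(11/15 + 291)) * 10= 418925/181604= 2.31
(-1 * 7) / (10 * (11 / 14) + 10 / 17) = -833 / 1005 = -0.83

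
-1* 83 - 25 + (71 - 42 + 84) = 5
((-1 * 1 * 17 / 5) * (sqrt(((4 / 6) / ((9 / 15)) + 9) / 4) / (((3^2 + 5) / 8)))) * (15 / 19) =-2.44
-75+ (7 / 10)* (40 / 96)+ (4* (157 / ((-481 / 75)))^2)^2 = 5746159.73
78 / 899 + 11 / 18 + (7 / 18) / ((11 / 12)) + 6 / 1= 1267751 / 178002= 7.12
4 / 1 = 4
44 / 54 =22 / 27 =0.81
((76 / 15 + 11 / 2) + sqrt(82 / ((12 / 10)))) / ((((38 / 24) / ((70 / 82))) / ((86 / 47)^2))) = 1035440* sqrt(615) / 1720811 + 32823448 / 1720811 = 34.00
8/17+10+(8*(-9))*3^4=-98966/17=-5821.53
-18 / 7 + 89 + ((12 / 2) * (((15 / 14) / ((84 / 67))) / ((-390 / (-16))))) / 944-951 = -259945437 / 300664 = -864.57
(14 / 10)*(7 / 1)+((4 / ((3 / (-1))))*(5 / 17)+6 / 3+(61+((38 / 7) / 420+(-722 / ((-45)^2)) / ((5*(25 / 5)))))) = 72.41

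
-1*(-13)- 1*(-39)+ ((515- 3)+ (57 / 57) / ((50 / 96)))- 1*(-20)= 14648 / 25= 585.92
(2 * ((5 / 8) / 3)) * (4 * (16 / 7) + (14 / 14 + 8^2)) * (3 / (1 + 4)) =519 / 28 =18.54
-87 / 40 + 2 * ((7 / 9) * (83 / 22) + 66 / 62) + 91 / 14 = 1512737 / 122760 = 12.32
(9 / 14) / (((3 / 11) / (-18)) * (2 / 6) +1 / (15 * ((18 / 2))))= 13365 / 49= 272.76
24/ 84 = 2/ 7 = 0.29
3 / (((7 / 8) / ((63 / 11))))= 216 / 11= 19.64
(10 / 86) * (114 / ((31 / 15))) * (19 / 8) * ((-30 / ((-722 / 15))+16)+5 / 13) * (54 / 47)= 242447175 / 814463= 297.68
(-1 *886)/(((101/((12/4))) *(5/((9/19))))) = -23922/9595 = -2.49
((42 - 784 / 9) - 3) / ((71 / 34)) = -14722 / 639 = -23.04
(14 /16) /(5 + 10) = 7 /120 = 0.06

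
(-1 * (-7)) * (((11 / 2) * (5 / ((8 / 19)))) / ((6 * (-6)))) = -7315 / 576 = -12.70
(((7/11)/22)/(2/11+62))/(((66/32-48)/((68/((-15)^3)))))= 136/666579375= 0.00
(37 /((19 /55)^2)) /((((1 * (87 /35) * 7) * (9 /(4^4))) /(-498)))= -23781824000 /94221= -252404.71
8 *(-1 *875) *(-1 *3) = 21000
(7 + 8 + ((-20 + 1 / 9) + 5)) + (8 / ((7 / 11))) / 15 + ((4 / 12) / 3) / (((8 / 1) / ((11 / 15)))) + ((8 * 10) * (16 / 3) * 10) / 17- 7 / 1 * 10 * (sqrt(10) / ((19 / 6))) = 32379301 / 128520- 420 * sqrt(10) / 19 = 182.04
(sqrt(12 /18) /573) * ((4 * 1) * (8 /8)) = 4 * sqrt(6) /1719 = 0.01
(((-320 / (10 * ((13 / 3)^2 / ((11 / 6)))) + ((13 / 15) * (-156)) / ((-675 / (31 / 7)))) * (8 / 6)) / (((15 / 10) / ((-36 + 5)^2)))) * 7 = -68672567968 / 5133375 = -13377.66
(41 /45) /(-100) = -41 /4500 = -0.01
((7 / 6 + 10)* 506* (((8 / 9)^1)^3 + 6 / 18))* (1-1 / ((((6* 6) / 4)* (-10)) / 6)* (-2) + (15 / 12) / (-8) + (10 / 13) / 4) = 5282.61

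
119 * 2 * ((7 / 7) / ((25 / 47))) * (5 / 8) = 5593 / 20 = 279.65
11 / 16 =0.69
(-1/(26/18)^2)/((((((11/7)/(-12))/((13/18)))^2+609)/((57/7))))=-43092/6724535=-0.01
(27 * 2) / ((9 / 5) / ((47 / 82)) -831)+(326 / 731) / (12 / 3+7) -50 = -26085413106 / 521450809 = -50.02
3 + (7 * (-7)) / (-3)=19.33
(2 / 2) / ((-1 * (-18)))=1 / 18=0.06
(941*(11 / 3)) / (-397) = -10351 / 1191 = -8.69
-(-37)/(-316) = -37/316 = -0.12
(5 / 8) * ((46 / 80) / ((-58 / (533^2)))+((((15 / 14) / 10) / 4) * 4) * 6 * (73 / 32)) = -182858051 / 103936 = -1759.33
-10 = -10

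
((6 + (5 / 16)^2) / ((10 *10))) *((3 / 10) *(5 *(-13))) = -60879 / 51200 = -1.19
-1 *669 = -669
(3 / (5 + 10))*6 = 6 / 5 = 1.20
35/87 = 0.40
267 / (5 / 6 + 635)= 1602 / 3815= 0.42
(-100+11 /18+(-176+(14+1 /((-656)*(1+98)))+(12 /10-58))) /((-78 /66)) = 34440767 /127920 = 269.24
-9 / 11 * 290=-2610 / 11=-237.27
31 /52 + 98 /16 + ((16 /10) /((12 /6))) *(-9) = -249 /520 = -0.48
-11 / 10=-1.10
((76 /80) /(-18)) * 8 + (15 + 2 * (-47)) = -3574 /45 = -79.42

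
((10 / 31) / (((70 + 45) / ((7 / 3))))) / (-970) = -7 / 1037415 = -0.00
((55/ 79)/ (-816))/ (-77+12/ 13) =715/ 63754896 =0.00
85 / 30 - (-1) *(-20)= -17.17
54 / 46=27 / 23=1.17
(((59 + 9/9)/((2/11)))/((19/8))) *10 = 26400/19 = 1389.47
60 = 60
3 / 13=0.23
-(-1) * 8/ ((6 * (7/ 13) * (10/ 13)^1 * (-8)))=-169/ 420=-0.40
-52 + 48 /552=-1194 /23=-51.91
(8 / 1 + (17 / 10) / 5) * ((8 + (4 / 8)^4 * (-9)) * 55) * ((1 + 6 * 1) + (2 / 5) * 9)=28930209 / 800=36162.76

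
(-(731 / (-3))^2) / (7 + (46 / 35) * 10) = -3740527 / 1269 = -2947.62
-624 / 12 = -52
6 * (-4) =-24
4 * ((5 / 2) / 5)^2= 1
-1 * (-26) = 26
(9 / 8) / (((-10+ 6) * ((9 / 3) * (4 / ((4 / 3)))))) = -1 / 32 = -0.03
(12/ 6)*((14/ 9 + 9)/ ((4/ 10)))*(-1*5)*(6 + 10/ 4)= -40375/ 18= -2243.06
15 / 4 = 3.75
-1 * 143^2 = -20449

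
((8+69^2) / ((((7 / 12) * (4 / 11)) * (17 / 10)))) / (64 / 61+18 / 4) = 2383.23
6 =6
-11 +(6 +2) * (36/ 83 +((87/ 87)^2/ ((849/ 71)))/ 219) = -7.53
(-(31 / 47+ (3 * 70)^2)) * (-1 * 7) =14509117 / 47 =308704.62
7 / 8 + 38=311 / 8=38.88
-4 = -4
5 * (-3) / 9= -5 / 3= -1.67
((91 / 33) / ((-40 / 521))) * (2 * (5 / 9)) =-47411 / 1188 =-39.91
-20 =-20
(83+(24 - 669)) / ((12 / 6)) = -281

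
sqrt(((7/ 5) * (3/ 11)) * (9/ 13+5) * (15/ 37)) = 3 * sqrt(2002)/ 143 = 0.94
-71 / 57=-1.25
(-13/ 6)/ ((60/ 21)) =-91/ 120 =-0.76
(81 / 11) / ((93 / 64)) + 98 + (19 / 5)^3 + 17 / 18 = 121903667 / 767250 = 158.88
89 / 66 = 1.35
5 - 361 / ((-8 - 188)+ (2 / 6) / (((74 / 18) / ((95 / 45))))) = 148756 / 21737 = 6.84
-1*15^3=-3375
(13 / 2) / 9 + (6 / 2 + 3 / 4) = 161 / 36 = 4.47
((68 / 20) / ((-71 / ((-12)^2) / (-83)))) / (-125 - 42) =-203184 / 59285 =-3.43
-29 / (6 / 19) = -551 / 6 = -91.83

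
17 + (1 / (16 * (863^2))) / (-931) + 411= 4748265822271 / 11094079024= 428.00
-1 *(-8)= 8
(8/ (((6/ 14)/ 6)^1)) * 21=2352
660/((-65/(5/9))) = -220/39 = -5.64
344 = 344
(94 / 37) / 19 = 94 / 703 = 0.13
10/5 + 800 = 802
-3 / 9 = -0.33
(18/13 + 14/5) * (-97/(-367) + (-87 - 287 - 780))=-115170512/23855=-4827.94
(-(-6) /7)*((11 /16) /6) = 11 /112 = 0.10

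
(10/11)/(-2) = -5/11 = -0.45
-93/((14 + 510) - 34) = -93/490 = -0.19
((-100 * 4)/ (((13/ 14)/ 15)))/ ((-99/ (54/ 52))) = 126000/ 1859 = 67.78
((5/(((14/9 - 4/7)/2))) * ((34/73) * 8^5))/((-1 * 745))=-70189056/337187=-208.16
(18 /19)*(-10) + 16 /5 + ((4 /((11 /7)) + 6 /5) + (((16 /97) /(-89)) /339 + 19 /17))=-73337627873 /51990818055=-1.41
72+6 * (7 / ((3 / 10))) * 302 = 42352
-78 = -78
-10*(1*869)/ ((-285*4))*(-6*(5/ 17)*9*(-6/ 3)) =78210/ 323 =242.14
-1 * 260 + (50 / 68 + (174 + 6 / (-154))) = -223325 / 2618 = -85.30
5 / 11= 0.45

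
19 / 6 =3.17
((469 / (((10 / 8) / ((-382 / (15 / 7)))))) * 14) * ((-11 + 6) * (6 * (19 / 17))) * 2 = 5337475136 / 85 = 62793825.13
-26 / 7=-3.71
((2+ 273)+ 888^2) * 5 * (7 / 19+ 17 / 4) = 1384377345 / 76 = 18215491.38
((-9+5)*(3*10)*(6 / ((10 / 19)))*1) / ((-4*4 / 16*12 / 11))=1254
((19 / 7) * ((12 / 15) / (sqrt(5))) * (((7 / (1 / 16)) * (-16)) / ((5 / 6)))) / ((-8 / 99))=1444608 * sqrt(5) / 125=25841.93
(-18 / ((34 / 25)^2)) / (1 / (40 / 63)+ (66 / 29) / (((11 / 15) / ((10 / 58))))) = -10512500 / 2279343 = -4.61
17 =17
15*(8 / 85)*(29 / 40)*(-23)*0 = 0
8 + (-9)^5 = -59041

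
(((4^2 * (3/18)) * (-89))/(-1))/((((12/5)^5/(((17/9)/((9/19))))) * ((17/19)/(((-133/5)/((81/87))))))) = -77450970625/204073344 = -379.53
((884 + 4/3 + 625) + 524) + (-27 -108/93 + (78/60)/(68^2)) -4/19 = 163899275131/81706080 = 2005.96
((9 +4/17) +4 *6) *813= 459345/17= 27020.29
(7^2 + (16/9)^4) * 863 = 334002575/6561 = 50907.27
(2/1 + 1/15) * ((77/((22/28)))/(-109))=-3038/1635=-1.86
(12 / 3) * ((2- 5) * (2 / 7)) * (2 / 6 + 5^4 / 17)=-15136 / 119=-127.19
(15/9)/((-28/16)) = -20/21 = -0.95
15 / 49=0.31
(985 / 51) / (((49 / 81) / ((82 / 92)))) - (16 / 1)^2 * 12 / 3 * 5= -195097765 / 38318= -5091.54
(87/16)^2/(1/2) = 7569/128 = 59.13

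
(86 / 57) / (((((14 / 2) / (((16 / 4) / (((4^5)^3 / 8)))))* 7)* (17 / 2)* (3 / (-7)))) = -43 / 170699784192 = -0.00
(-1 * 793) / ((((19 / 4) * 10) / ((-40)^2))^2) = -324812800 / 361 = -899758.45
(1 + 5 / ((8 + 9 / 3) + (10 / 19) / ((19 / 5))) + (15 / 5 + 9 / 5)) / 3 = 41878 / 20105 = 2.08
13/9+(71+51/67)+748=495187/603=821.21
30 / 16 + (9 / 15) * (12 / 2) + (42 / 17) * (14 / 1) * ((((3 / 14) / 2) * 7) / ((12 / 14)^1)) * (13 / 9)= 100349 / 2040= 49.19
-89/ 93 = -0.96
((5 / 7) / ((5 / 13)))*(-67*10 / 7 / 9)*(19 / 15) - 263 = -381047 / 1323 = -288.02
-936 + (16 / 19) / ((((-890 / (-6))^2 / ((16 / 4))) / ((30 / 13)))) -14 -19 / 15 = -5583420527 / 5869461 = -951.27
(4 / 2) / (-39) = -2 / 39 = -0.05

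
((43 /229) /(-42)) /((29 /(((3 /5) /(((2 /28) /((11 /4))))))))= -473 /132820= -0.00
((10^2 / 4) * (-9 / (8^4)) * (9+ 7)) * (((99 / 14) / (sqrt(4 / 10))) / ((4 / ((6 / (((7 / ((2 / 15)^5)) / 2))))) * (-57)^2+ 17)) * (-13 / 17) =289575 * sqrt(10) / 21921979771552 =0.00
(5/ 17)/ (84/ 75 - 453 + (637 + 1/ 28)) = 3500/ 2203353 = 0.00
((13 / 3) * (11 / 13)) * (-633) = -2321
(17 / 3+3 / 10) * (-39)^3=-3539367 / 10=-353936.70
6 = 6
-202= -202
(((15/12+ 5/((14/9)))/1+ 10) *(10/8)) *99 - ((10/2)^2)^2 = 130475/112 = 1164.96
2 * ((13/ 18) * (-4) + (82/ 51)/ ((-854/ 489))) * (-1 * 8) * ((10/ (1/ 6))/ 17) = 79641920/ 370209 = 215.13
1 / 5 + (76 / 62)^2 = 8181 / 4805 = 1.70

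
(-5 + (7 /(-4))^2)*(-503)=15593 /16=974.56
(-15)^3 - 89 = -3464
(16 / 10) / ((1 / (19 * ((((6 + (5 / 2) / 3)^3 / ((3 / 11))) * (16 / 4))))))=57617956 / 405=142266.56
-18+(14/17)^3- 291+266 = -208515/4913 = -42.44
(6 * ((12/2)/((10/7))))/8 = 63/20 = 3.15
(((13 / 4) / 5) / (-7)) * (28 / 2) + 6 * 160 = 9587 / 10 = 958.70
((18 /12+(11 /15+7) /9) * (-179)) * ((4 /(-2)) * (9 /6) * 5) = 114023 /18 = 6334.61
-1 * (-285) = 285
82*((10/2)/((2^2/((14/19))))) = 1435/19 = 75.53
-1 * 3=-3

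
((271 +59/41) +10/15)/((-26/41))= -1292/3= -430.67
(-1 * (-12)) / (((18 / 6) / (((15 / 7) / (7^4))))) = 60 / 16807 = 0.00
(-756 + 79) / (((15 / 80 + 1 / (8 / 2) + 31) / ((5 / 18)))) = -27080 / 4527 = -5.98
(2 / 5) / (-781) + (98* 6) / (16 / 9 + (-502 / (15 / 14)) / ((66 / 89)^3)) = -2477964923186 / 4829367752165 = -0.51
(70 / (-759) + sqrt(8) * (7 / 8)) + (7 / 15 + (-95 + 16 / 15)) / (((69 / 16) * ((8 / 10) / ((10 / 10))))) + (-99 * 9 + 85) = -1897160 / 2277 + 7 * sqrt(2) / 4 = -830.71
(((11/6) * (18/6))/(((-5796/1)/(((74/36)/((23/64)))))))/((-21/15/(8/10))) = 6512/2099601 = 0.00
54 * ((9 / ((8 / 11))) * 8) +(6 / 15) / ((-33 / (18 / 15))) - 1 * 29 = 1462171 / 275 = 5316.99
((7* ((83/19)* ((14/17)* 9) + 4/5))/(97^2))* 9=3375666/15195535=0.22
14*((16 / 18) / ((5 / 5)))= 112 / 9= 12.44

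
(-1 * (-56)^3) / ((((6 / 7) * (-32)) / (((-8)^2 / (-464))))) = 76832 / 87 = 883.13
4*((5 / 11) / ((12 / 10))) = 50 / 33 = 1.52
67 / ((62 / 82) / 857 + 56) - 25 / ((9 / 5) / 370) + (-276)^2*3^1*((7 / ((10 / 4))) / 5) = 18128150741903 / 147577725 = 122837.99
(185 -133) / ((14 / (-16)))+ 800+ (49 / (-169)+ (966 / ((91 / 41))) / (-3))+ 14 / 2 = 712408 / 1183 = 602.20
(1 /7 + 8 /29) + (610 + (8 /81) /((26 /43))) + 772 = 295539359 /213759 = 1382.58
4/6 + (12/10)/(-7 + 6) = -8/15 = -0.53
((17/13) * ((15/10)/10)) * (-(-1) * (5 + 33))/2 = 969/260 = 3.73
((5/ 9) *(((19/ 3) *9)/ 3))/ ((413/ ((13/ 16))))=1235/ 59472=0.02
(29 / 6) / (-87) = -1 / 18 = -0.06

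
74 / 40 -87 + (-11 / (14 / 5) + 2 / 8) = -88.83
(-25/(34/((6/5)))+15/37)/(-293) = 300/184297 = 0.00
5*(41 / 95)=2.16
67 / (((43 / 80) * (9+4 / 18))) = 48240 / 3569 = 13.52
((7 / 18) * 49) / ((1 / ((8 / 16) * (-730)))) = -125195 / 18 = -6955.28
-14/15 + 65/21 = 227/105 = 2.16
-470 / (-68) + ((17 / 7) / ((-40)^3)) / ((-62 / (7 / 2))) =932480289 / 134912000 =6.91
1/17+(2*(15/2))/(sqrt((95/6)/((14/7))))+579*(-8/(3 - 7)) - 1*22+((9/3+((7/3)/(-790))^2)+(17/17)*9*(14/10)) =6*sqrt(285)/19+109968792413/95487300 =1156.99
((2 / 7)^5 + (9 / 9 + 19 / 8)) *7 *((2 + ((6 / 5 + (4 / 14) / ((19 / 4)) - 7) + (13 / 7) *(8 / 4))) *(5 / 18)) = -7718765 / 45983952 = -0.17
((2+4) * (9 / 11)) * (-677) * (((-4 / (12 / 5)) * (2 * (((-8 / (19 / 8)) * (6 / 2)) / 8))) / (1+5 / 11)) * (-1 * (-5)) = -913950 / 19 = -48102.63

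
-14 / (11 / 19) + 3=-233 / 11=-21.18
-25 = -25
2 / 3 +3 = 11 / 3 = 3.67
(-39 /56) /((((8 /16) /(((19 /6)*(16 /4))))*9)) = -247 /126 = -1.96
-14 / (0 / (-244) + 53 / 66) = -924 / 53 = -17.43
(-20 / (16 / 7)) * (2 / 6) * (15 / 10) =-35 / 8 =-4.38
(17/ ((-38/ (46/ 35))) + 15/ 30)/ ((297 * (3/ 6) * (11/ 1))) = -0.00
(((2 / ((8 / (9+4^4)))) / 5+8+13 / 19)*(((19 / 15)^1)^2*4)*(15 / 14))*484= 7664866 / 105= 72998.72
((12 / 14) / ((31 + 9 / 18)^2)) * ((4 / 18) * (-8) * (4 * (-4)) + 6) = 2480 / 83349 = 0.03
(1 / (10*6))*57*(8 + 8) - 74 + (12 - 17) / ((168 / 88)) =-6449 / 105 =-61.42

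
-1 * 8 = -8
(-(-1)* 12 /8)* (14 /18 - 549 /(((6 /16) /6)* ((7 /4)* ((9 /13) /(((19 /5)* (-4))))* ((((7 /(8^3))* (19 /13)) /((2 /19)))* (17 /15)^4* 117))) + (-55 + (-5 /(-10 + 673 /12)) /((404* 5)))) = 16491324159654737 /3722588933574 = 4430.07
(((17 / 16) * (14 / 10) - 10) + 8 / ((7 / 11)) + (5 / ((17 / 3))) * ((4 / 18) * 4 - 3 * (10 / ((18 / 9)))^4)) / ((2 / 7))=-47111677 / 8160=-5773.49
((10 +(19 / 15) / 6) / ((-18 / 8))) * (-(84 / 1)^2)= 1440992 / 45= 32022.04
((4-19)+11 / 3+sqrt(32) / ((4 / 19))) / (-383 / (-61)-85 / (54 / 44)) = 18666 / 103729-31293 * sqrt(2) / 103729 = -0.25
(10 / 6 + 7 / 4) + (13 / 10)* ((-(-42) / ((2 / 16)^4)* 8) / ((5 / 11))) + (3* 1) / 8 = 2361657571 / 600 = 3936095.95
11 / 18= 0.61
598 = 598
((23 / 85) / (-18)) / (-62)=23 / 94860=0.00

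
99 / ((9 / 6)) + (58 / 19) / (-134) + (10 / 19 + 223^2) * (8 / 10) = 39849.60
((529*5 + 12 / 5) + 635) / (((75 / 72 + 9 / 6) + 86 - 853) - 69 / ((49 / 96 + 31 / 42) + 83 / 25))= -1314404256 / 312167695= -4.21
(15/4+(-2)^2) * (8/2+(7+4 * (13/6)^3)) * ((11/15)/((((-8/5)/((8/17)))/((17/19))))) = -951731/12312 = -77.30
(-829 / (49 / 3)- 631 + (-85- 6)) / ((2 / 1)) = -386.38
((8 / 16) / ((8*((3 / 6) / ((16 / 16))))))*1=1 / 8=0.12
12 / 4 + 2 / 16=3.12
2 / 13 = 0.15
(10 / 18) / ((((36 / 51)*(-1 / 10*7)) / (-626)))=133025 / 189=703.84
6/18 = 1/3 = 0.33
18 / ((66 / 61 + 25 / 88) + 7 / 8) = 16104 / 2005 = 8.03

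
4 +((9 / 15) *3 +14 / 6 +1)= 137 / 15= 9.13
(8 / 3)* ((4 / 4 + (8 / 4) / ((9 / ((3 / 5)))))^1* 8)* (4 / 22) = 2176 / 495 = 4.40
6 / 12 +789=789.50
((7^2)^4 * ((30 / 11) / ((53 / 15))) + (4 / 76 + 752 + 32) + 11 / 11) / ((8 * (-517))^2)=24648872289 / 94744328096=0.26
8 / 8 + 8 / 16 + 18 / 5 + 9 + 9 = 231 / 10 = 23.10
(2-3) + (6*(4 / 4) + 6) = 11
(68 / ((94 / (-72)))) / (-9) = 272 / 47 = 5.79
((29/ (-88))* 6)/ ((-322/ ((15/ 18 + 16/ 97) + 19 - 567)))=-9232295/ 2748592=-3.36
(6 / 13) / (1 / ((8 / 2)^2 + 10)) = 12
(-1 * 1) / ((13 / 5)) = -5 / 13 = -0.38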